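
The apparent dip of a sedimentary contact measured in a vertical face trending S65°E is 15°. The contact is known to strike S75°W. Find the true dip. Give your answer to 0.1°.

β = acute angle between strike S75°W and section S65°E = 40°.
tan δ = tan α / sin β = tan 15° / sin 40° = 0.2679 / 0.6428 = 0.4169
true dip = arctan 0.4169 = 22.63°

22.6°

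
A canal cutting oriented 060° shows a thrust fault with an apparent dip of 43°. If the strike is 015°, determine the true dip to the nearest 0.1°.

β = acute angle between strike 015° and section 060° = 45°.
tan δ = tan α / sin β = tan 43° / sin 45° = 0.9325 / 0.7071 = 1.3188
true dip = arctan 1.3188 = 52.83°

52.8°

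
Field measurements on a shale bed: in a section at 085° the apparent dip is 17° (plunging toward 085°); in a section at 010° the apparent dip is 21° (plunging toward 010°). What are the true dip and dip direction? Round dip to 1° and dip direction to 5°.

true dip 24°, dip direction 040°

The two traces are lines in the plane: v₁ = (sin 85°·cos 17°, cos 85°·cos 17°, −sin 17°), v₂ = (sin 10°·cos 21°, cos 10°·cos 21°, −sin 21°).
The plane normal is n = v₁ × v₂ ∝ (0.239, 0.294, 0.862).
tan δ = √(n_x²+n_y²)/n_z = 0.379/0.862, so δ = 23.7°.
The horizontal component of n points toward azimuth atan2(n_x, n_y) = 39°, the dip direction.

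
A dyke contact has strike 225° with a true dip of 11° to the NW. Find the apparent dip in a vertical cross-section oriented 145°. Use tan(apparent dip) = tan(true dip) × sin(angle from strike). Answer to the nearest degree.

The strike is 225° and the section trends 145°; the acute angle between them is β = 80°.
tan α = tan 11° × sin 80° = 0.1944 × 0.9848 = 0.1914
α = arctan(0.1914) = 10.84°

11°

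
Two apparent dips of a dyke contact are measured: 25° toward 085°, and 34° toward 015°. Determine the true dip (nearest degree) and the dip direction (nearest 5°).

true dip 36°, dip direction 035°

Represent each trace as a vector plunging at its apparent dip toward its trend (east-north-up frame): v₁ = (0.903, 0.079, -0.423), v₂ = (0.215, 0.801, -0.559).
n = v₁ × v₂ = (0.294, 0.414, 0.706) (taken with n_z > 0).
tan δ = √(n_x²+n_y²)/n_z = 0.508/0.706, so δ = 35.7°.
The horizontal component of n points toward azimuth atan2(n_x, n_y) = 35°, the dip direction.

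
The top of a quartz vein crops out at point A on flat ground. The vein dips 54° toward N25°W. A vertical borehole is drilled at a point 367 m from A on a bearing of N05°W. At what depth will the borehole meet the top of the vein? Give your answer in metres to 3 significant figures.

475 m

The hole lies 20° from the dip direction, so the down-dip offset is 367 × cos 20° = 344.87 m.
Depth = down-dip offset × tan(dip) = 344.87 × tan 54° = 344.87 × 1.3764
Depth = 474.67 m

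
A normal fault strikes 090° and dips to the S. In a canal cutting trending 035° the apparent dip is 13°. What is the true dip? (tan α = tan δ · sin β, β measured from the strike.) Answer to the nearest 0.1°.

15.7°

The section is 55° from the strike.
tan(true dip) = tan 13° / sin 55° = 0.2818
true dip = arctan 0.2818 = 15.74°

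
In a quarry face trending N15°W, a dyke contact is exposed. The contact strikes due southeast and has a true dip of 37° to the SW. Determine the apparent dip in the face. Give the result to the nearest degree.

Angle between strike (due southeast) and section (N15°W): β = 30°.
tan(apparent dip) = tan 37° · sin 30° = 0.3768
α = arctan(0.3768) = 20.65°

21°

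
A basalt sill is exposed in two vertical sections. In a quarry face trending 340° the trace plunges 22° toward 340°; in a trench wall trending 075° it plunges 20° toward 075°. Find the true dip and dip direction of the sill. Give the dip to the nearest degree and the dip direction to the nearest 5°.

The two traces are lines in the plane: v₁ = (sin 340°·cos 22°, cos 340°·cos 22°, −sin 22°), v₂ = (sin 75°·cos 20°, cos 75°·cos 20°, −sin 20°).
Cross product v₁ × v₂ gives the pole to the plane: n ∝ (0.207, 0.448, 0.868).
Dip δ = arctan(|n_h|/n_z) = arctan(0.494/0.868) = 29.6°.
Dip direction = azimuth of (n_x, n_y) = atan2(0.207, 0.448) = 25°.

true dip 30°, dip direction 025°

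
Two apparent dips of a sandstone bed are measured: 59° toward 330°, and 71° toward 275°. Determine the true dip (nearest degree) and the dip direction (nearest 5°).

true dip 71°, dip direction 275°

Represent each trace as a vector plunging at its apparent dip toward its trend (east-north-up frame): v₁ = (-0.258, 0.446, -0.857), v₂ = (-0.324, 0.028, -0.946).
The plane normal is n = v₁ × v₂ ∝ (-0.397, 0.035, 0.137).
True dip = arccos(n_z / |n|) = arccos(0.3256) = 71.0°.
Dip direction = azimuth of (n_x, n_y) = atan2(-0.397, 0.035) = 275°.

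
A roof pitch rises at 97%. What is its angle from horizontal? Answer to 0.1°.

tan θ = 97/100 = 0.9700
θ = arctan(0.9700) = 44.13°

44.1°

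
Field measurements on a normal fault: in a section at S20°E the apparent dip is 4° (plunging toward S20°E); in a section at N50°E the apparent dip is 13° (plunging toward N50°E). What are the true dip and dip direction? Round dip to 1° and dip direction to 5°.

true dip 16°, dip direction 085°

The two traces are lines in the plane: v₁ = (sin 160°·cos 4°, cos 160°·cos 4°, −sin 4°), v₂ = (sin 50°·cos 13°, cos 50°·cos 13°, −sin 13°).
Cross product v₁ × v₂ gives the pole to the plane: n ∝ (0.255, 0.025, 0.913).
True dip = arccos(n_z / |n|) = arccos(0.9630) = 15.6°.
The horizontal component of n points toward azimuth atan2(n_x, n_y) = 84°, the dip direction.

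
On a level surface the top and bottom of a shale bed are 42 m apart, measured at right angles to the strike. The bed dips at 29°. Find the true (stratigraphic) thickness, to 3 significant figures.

True thickness t = w · sin(dip) = 42 × sin 29°
t = 42 × 0.4848 = 20.362 m

20.4 m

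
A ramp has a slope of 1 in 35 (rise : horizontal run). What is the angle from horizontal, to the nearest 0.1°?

tan θ = 1/35 = 0.0286
θ = arctan(0.0286) = 1.64°

1.6°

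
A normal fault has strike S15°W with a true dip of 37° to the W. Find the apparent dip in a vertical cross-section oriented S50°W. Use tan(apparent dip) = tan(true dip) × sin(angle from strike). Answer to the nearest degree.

23°

The strike is S15°W and the section trends S50°W; the acute angle between them is β = 35°.
tan α = tan 37° × sin 35° = 0.7536 × 0.5736 = 0.4322
α = arctan(0.4322) = 23.38°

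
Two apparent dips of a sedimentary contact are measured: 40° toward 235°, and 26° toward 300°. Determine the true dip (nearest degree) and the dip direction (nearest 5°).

true dip 40°, dip direction 245°

Each apparent-dip line lies in the plane. As unit vectors (x east, y north, z up), v₁ plunges 40°→235° and v₂ plunges 26°→300°.
The plane normal is n = v₁ × v₂ ∝ (-0.481, -0.225, 0.624).
True dip = arccos(n_z / |n|) = arccos(0.7612) = 40.4°.
Dip direction = azimuth of (n_x, n_y) = atan2(-0.481, -0.225) = 245°.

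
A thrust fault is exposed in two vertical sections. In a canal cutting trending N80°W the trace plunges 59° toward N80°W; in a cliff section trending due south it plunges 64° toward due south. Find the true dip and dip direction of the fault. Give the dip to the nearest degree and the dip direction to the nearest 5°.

true dip 71°, dip direction 225°

Each apparent-dip line lies in the plane. As unit vectors (x east, y north, z up), v₁ plunges 59°→N80°W and v₂ plunges 64°→due south.
n = v₁ × v₂ = (-0.456, -0.456, 0.222) (taken with n_z > 0).
Dip δ = arctan(|n_h|/n_z) = arctan(0.645/0.222) = 71.0°.
Dip direction = atan2(-0.456, -0.456) = 225° (azimuth of n's horizontal projection).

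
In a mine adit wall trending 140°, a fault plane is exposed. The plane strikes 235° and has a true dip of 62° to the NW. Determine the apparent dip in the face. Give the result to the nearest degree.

62°

The strike is 235° and the section trends 140°; the acute angle between them is β = 85°.
tan α = tan 62° × sin 85° = 1.8807 × 0.9962 = 1.8736
apparent dip = arctan 1.8736 = 61.91°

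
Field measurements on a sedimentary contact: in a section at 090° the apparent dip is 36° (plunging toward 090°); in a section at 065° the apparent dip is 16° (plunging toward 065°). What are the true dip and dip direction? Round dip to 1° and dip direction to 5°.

true dip 49°, dip direction 140°

Represent each trace as a vector plunging at its apparent dip toward its trend (east-north-up frame): v₁ = (0.809, 0.000, -0.588), v₂ = (0.871, 0.406, -0.276).
Cross product v₁ × v₂ gives the pole to the plane: n ∝ (0.239, -0.289, 0.329).
True dip = arccos(n_z / |n|) = arccos(0.6592) = 48.8°.
Dip direction = atan2(0.239, -0.289) = 140° (azimuth of n's horizontal projection).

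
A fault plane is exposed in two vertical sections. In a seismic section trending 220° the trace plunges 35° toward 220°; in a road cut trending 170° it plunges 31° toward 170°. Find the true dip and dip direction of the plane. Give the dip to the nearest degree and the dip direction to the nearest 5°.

Each apparent-dip line lies in the plane. As unit vectors (x east, y north, z up), v₁ plunges 35°→220° and v₂ plunges 31°→170°.
The plane normal is n = v₁ × v₂ ∝ (-0.161, -0.357, 0.538).
tan δ = √(n_x²+n_y²)/n_z = 0.391/0.538, so δ = 36.0°.
The horizontal component of n points toward azimuth atan2(n_x, n_y) = 204°, the dip direction.

true dip 36°, dip direction 205°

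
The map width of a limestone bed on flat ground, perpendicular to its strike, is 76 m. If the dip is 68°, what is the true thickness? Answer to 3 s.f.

70.5 m

True thickness t = w · sin(dip) = 76 × sin 68°
t = 76 × 0.9272 = 70.466 m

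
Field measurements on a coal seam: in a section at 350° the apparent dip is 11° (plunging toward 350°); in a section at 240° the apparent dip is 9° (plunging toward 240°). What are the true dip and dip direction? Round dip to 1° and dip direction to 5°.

true dip 17°, dip direction 300°

The two traces are lines in the plane: v₁ = (sin 350°·cos 11°, cos 350°·cos 11°, −sin 11°), v₂ = (sin 240°·cos 9°, cos 240°·cos 9°, −sin 9°).
Cross product v₁ × v₂ gives the pole to the plane: n ∝ (-0.245, 0.137, 0.911).
True dip = arccos(n_z / |n|) = arccos(0.9556) = 17.1°.
Dip direction = atan2(-0.245, 0.137) = 299° (azimuth of n's horizontal projection).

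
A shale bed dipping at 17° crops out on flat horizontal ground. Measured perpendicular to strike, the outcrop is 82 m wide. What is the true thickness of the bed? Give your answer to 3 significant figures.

24.0 m

True thickness t = w · sin(dip) = 82 × sin 17°
t = 82 × 0.2924 = 23.974 m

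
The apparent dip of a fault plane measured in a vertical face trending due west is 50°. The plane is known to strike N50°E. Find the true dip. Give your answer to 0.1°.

β = acute angle between strike N50°E and section due west = 40°.
tan δ = tan α / sin β = tan 50° / sin 40° = 1.1918 / 0.6428 = 1.8540
true dip = arctan 1.8540 = 61.66°

61.7°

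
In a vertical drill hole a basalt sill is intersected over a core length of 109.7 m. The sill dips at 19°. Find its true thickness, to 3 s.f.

104 m

True thickness t = h · cos(dip) = 109.7 × cos 19°
t = 109.7 × 0.9455 = 103.723 m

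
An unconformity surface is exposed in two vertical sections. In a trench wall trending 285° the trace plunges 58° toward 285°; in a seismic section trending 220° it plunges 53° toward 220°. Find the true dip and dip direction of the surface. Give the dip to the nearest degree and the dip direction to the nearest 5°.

The two traces are lines in the plane: v₁ = (sin 285°·cos 58°, cos 285°·cos 58°, −sin 58°), v₂ = (sin 220°·cos 53°, cos 220°·cos 53°, −sin 53°).
The plane normal is n = v₁ × v₂ ∝ (-0.501, -0.081, 0.289).
Dip δ = arctan(|n_h|/n_z) = arctan(0.507/0.289) = 60.3°.
Dip direction = azimuth of (n_x, n_y) = atan2(-0.501, -0.081) = 261°.

true dip 60°, dip direction 260°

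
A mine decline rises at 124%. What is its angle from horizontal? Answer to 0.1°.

tan θ = 124/100 = 1.2400
θ = arctan(1.2400) = 51.12°

51.1°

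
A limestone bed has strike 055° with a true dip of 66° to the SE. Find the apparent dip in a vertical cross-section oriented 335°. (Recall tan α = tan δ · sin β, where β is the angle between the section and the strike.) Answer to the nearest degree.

66°

The section lies 80° from the strike.
tan(apparent dip) = tan 66° · sin 80° = 2.2119
apparent dip = arctan 2.2119 = 65.67°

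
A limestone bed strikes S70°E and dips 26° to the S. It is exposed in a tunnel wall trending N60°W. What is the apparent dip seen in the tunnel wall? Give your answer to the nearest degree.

5°

The section lies 10° from the strike.
tan(apparent dip) = tan 26° · sin 10° = 0.0847
α = arctan(0.0847) = 4.84°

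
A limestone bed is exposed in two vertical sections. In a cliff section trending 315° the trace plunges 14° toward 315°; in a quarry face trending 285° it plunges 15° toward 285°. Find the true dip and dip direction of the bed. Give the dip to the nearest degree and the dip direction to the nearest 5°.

true dip 15°, dip direction 290°

Each apparent-dip line lies in the plane. As unit vectors (x east, y north, z up), v₁ plunges 14°→315° and v₂ plunges 15°→285°.
n = v₁ × v₂ = (-0.117, 0.048, 0.469) (taken with n_z > 0).
True dip = arccos(n_z / |n|) = arccos(0.9654) = 15.1°.
The horizontal component of n points toward azimuth atan2(n_x, n_y) = 292°, the dip direction.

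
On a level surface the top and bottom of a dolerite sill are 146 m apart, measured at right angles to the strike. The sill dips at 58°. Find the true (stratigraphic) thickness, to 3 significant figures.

True thickness t = w · sin(dip) = 146 × sin 58°
t = 146 × 0.8480 = 123.815 m

124 m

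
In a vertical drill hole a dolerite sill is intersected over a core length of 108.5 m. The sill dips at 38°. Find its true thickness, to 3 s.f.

True thickness t = h · cos(dip) = 108.5 × cos 38°
t = 108.5 × 0.7880 = 85.499 m

85.5 m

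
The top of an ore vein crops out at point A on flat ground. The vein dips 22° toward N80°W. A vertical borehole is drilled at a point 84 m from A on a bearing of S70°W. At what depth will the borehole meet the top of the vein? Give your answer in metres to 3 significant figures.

29.4 m

The hole lies 30° from the dip direction, so the down-dip offset is 84 × cos 30° = 72.75 m.
Depth = down-dip offset × tan(dip) = 72.75 × tan 22° = 72.75 × 0.4040
Depth = 29.39 m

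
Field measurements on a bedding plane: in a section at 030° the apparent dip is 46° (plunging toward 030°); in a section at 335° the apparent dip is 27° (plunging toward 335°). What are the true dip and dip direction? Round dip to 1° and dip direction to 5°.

true dip 46°, dip direction 035°

Each apparent-dip line lies in the plane. As unit vectors (x east, y north, z up), v₁ plunges 46°→030° and v₂ plunges 27°→335°.
n = v₁ × v₂ = (0.308, 0.429, 0.507) (taken with n_z > 0).
tan δ = √(n_x²+n_y²)/n_z = 0.528/0.507, so δ = 46.1°.
The horizontal component of n points toward azimuth atan2(n_x, n_y) = 36°, the dip direction.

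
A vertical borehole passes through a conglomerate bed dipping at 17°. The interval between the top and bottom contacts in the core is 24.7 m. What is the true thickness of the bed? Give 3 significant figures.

True thickness t = h · cos(dip) = 24.7 × cos 17°
t = 24.7 × 0.9563 = 23.621 m

23.6 m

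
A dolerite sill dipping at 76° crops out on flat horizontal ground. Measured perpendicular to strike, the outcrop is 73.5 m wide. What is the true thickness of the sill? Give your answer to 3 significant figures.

71.3 m

True thickness t = w · sin(dip) = 73.5 × sin 76°
t = 73.5 × 0.9703 = 71.317 m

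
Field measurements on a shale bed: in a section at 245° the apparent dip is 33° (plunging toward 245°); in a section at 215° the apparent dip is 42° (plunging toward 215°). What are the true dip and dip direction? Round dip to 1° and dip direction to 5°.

true dip 43°, dip direction 200°

The two traces are lines in the plane: v₁ = (sin 245°·cos 33°, cos 245°·cos 33°, −sin 33°), v₂ = (sin 215°·cos 42°, cos 215°·cos 42°, −sin 42°).
Cross product v₁ × v₂ gives the pole to the plane: n ∝ (-0.094, -0.276, 0.312).
Dip δ = arctan(|n_h|/n_z) = arctan(0.292/0.312) = 43.1°.
Dip direction = atan2(-0.094, -0.276) = 199° (azimuth of n's horizontal projection).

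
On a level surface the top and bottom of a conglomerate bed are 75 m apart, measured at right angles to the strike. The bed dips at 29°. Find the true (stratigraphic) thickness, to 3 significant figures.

True thickness t = w · sin(dip) = 75 × sin 29°
t = 75 × 0.4848 = 36.361 m

36.4 m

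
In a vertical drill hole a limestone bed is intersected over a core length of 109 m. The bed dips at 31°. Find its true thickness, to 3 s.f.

93.4 m

True thickness t = h · cos(dip) = 109 × cos 31°
t = 109 × 0.8572 = 93.431 m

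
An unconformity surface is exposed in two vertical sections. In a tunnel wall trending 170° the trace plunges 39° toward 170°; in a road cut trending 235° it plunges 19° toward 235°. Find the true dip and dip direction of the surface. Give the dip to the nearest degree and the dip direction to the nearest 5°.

Each apparent-dip line lies in the plane. As unit vectors (x east, y north, z up), v₁ plunges 39°→170° and v₂ plunges 19°→235°.
Cross product v₁ × v₂ gives the pole to the plane: n ∝ (0.092, -0.531, 0.666).
Dip δ = arctan(|n_h|/n_z) = arctan(0.539/0.666) = 39.0°.
The horizontal component of n points toward azimuth atan2(n_x, n_y) = 170°, the dip direction.

true dip 39°, dip direction 170°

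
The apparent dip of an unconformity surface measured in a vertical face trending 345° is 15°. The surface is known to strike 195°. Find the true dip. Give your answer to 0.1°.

β = acute angle between strike 195° and section 345° = 30°.
tan(true dip) = tan 15° / sin 30° = 0.5359
δ = arctan(0.5359) = 28.19°

28.2°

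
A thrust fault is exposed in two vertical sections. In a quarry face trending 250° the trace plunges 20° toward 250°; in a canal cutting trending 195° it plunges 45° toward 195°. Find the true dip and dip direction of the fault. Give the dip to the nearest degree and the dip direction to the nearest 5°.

Each apparent-dip line lies in the plane. As unit vectors (x east, y north, z up), v₁ plunges 20°→250° and v₂ plunges 45°→195°.
n = v₁ × v₂ = (-0.006, -0.562, 0.544) (taken with n_z > 0).
Dip δ = arctan(|n_h|/n_z) = arctan(0.562/0.544) = 45.9°.
The horizontal component of n points toward azimuth atan2(n_x, n_y) = 181°, the dip direction.

true dip 46°, dip direction 180°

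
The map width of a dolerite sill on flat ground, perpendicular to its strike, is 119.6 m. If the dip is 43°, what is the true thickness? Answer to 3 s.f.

True thickness t = w · sin(dip) = 119.6 × sin 43°
t = 119.6 × 0.6820 = 81.567 m

81.6 m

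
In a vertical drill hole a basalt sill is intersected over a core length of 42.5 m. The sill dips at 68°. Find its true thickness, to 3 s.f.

True thickness t = h · cos(dip) = 42.5 × cos 68°
t = 42.5 × 0.3746 = 15.921 m

15.9 m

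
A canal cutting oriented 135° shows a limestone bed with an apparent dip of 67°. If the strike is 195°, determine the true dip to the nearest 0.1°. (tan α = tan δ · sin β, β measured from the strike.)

69.8°

The section is 60° from the strike.
tan(true dip) = tan 67° / sin 60° = 2.7203
true dip = arctan 2.7203 = 69.82°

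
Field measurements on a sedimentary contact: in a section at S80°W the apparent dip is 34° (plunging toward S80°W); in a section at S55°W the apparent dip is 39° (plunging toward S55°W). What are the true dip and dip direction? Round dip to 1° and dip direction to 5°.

Represent each trace as a vector plunging at its apparent dip toward its trend (east-north-up frame): v₁ = (-0.816, -0.144, -0.559), v₂ = (-0.637, -0.446, -0.629).
Cross product v₁ × v₂ gives the pole to the plane: n ∝ (-0.159, -0.158, 0.272).
True dip = arccos(n_z / |n|) = arccos(0.7726) = 39.4°.
Dip direction = azimuth of (n_x, n_y) = atan2(-0.159, -0.158) = 225°.

true dip 39°, dip direction 225°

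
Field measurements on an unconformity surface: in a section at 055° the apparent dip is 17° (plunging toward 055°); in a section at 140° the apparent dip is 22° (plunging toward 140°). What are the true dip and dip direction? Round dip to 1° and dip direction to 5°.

Represent each trace as a vector plunging at its apparent dip toward its trend (east-north-up frame): v₁ = (0.783, 0.549, -0.292), v₂ = (0.596, -0.710, -0.375).
Cross product v₁ × v₂ gives the pole to the plane: n ∝ (0.413, -0.119, 0.883).
tan δ = √(n_x²+n_y²)/n_z = 0.430/0.883, so δ = 26.0°.
The horizontal component of n points toward azimuth atan2(n_x, n_y) = 106°, the dip direction.

true dip 26°, dip direction 105°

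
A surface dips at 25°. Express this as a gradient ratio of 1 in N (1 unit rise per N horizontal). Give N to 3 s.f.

1 : N means tan θ = 1/N, so N = 1/tan 25° = 1/0.4663

1 in 2.14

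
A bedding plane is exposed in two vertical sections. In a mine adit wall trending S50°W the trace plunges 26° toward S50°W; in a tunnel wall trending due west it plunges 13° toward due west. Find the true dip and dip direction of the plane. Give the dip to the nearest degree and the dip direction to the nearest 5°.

true dip 28°, dip direction 205°

Each apparent-dip line lies in the plane. As unit vectors (x east, y north, z up), v₁ plunges 26°→S50°W and v₂ plunges 13°→due west.
The plane normal is n = v₁ × v₂ ∝ (-0.130, -0.272, 0.563).
Dip δ = arctan(|n_h|/n_z) = arctan(0.302/0.563) = 28.2°.
The horizontal component of n points toward azimuth atan2(n_x, n_y) = 206°, the dip direction.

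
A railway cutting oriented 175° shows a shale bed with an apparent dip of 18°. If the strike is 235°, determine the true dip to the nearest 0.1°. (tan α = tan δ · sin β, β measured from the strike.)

20.6°

β = acute angle between strike 235° and section 175° = 60°.
tan(true dip) = tan 18° / sin 60° = 0.3752
δ = arctan(0.3752) = 20.57°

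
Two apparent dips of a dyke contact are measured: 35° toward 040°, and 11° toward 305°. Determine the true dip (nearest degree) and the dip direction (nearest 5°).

true dip 37°, dip direction 020°

Represent each trace as a vector plunging at its apparent dip toward its trend (east-north-up frame): v₁ = (0.527, 0.628, -0.574), v₂ = (-0.804, 0.563, -0.191).
n = v₁ × v₂ = (0.203, 0.562, 0.801) (taken with n_z > 0).
Dip δ = arctan(|n_h|/n_z) = arctan(0.597/0.801) = 36.7°.
The horizontal component of n points toward azimuth atan2(n_x, n_y) = 20°, the dip direction.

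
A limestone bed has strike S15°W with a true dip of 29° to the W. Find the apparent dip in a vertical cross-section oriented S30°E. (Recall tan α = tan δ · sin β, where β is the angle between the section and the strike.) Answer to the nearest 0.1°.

The strike is S15°W and the section trends S30°E; the acute angle between them is β = 45°.
tan(apparent dip) = tan 29° · sin 45° = 0.3920
α = arctan(0.3920) = 21.40°

21.4°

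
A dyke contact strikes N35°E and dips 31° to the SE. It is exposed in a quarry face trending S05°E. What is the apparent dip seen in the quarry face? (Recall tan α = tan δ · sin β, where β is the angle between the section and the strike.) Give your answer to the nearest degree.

Angle between strike (N35°E) and section (S05°E): β = 40°.
tan α = tan 31° × sin 40° = 0.6009 × 0.6428 = 0.3862
α = arctan(0.3862) = 21.12°

21°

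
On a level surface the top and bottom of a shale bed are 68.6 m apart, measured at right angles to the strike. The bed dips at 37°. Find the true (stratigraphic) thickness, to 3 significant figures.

True thickness t = w · sin(dip) = 68.6 × sin 37°
t = 68.6 × 0.6018 = 41.285 m

41.3 m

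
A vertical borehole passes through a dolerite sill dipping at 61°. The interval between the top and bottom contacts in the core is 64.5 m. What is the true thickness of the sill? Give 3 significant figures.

True thickness t = h · cos(dip) = 64.5 × cos 61°
t = 64.5 × 0.4848 = 31.270 m

31.3 m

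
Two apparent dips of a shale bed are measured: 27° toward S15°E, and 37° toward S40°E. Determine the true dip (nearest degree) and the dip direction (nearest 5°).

true dip 41°, dip direction 110°

The two traces are lines in the plane: v₁ = (sin 165°·cos 27°, cos 165°·cos 27°, −sin 27°), v₂ = (sin 140°·cos 37°, cos 140°·cos 37°, −sin 37°).
n = v₁ × v₂ = (0.240, -0.094, 0.301) (taken with n_z > 0).
tan δ = √(n_x²+n_y²)/n_z = 0.258/0.301, so δ = 40.6°.
The horizontal component of n points toward azimuth atan2(n_x, n_y) = 111°, the dip direction.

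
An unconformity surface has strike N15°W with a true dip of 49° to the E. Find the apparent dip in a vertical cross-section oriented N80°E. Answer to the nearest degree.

49°

Angle between strike (N15°W) and section (N80°E): β = 85°.
tan(apparent dip) = tan 49° · sin 85° = 1.1460
apparent dip = arctan 1.1460 = 48.89°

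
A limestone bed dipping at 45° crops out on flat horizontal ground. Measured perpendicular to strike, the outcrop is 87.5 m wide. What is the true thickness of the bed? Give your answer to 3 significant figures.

61.9 m

True thickness t = w · sin(dip) = 87.5 × sin 45°
t = 87.5 × 0.7071 = 61.872 m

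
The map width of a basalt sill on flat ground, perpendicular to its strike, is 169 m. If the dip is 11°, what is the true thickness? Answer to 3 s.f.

32.2 m

True thickness t = w · sin(dip) = 169 × sin 11°
t = 169 × 0.1908 = 32.247 m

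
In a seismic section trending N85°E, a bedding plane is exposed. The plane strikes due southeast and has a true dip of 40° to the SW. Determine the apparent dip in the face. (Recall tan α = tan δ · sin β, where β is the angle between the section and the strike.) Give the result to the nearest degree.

The section lies 50° from the strike.
tan(apparent dip) = tan 40° · sin 50° = 0.6428
α = arctan(0.6428) = 32.73°

33°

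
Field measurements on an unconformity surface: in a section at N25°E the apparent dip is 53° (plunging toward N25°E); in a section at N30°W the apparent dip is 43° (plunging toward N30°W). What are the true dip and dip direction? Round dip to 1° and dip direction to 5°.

Each apparent-dip line lies in the plane. As unit vectors (x east, y north, z up), v₁ plunges 53°→N25°E and v₂ plunges 43°→N30°W.
Cross product v₁ × v₂ gives the pole to the plane: n ∝ (0.134, 0.466, 0.361).
Dip δ = arctan(|n_h|/n_z) = arctan(0.484/0.361) = 53.3°.
The horizontal component of n points toward azimuth atan2(n_x, n_y) = 16°, the dip direction.

true dip 53°, dip direction 015°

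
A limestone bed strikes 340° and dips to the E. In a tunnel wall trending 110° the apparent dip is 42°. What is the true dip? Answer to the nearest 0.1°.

49.6°

The section is 50° from the strike.
tan δ = tan α / sin β = tan 42° / sin 50° = 0.9004 / 0.7660 = 1.1754
δ = arctan(1.1754) = 49.61°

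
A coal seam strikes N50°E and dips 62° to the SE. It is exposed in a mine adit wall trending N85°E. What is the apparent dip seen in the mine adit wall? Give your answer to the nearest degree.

The section lies 35° from the strike.
tan(apparent dip) = tan 62° · sin 35° = 1.0787
α = arctan(1.0787) = 47.17°

47°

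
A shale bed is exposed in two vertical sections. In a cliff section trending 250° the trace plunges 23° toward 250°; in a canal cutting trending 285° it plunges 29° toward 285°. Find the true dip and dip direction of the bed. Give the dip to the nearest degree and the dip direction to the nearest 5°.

Each apparent-dip line lies in the plane. As unit vectors (x east, y north, z up), v₁ plunges 23°→250° and v₂ plunges 29°→285°.
n = v₁ × v₂ = (-0.241, 0.089, 0.462) (taken with n_z > 0).
tan δ = √(n_x²+n_y²)/n_z = 0.257/0.462, so δ = 29.1°.
The horizontal component of n points toward azimuth atan2(n_x, n_y) = 290°, the dip direction.

true dip 29°, dip direction 290°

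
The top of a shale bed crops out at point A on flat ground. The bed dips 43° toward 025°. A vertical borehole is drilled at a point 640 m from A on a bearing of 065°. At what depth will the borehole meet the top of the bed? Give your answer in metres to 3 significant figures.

The hole lies 40° from the dip direction, so the down-dip offset is 640 × cos 40° = 490.27 m.
Depth = down-dip offset × tan(dip) = 490.27 × tan 43° = 490.27 × 0.9325
Depth = 457.18 m

457 m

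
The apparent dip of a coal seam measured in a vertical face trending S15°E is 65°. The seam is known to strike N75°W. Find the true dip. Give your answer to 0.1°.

The section is 60° from the strike.
tan δ = tan α / sin β = tan 65° / sin 60° = 2.1445 / 0.8660 = 2.4763
true dip = arctan 2.4763 = 68.01°

68.0°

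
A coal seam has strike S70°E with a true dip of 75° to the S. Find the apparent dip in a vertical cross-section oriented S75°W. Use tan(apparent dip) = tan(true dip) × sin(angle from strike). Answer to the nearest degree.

The strike is S70°E and the section trends S75°W; the acute angle between them is β = 35°.
tan α = tan 75° × sin 35° = 3.7321 × 0.5736 = 2.1406
α = arctan(2.1406) = 64.96°

65°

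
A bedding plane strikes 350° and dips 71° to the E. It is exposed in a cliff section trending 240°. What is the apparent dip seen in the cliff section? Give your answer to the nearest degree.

The strike is 350° and the section trends 240°; the acute angle between them is β = 70°.
tan(apparent dip) = tan 71° · sin 70° = 2.7291
apparent dip = arctan 2.7291 = 69.88°

70°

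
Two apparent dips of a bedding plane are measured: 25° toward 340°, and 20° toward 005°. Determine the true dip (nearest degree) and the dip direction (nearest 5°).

true dip 26°, dip direction 325°

Each apparent-dip line lies in the plane. As unit vectors (x east, y north, z up), v₁ plunges 25°→340° and v₂ plunges 20°→005°.
The plane normal is n = v₁ × v₂ ∝ (-0.104, 0.141, 0.360).
True dip = arccos(n_z / |n|) = arccos(0.8992) = 25.9°.
The horizontal component of n points toward azimuth atan2(n_x, n_y) = 323°, the dip direction.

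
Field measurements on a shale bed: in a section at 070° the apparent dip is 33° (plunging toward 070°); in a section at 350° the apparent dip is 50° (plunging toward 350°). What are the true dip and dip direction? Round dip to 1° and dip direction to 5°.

true dip 52°, dip direction 010°

The two traces are lines in the plane: v₁ = (sin 70°·cos 33°, cos 70°·cos 33°, −sin 33°), v₂ = (sin 350°·cos 50°, cos 350°·cos 50°, −sin 50°).
n = v₁ × v₂ = (0.125, 0.665, 0.531) (taken with n_z > 0).
tan δ = √(n_x²+n_y²)/n_z = 0.676/0.531, so δ = 51.9°.
Dip direction = azimuth of (n_x, n_y) = atan2(0.125, 0.665) = 11°.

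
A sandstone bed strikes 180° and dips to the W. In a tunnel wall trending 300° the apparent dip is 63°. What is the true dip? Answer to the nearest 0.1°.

β = acute angle between strike 180° and section 300° = 60°.
tan(true dip) = tan 63° / sin 60° = 2.2662
δ = arctan(2.2662) = 66.19°

66.2°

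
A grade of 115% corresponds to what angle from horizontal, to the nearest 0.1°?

49.0°

tan θ = 115/100 = 1.1500
θ = arctan(1.1500) = 48.99°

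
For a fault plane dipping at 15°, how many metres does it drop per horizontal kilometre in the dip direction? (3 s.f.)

drop per km = 1000 × tan 15° = 1000 × 0.2679

268 m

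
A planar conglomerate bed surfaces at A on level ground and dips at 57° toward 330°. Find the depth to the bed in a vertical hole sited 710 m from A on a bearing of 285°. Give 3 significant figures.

The hole lies 45° from the dip direction, so the down-dip offset is 710 × cos 45° = 502.05 m.
Depth = down-dip offset × tan(dip) = 502.05 × tan 57° = 502.05 × 1.5399
Depth = 773.08 m

773 m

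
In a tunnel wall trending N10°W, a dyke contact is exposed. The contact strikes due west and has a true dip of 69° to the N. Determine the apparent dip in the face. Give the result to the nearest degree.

69°

The strike is due west and the section trends N10°W; the acute angle between them is β = 80°.
tan(apparent dip) = tan 69° · sin 80° = 2.5655
apparent dip = arctan 2.5655 = 68.70°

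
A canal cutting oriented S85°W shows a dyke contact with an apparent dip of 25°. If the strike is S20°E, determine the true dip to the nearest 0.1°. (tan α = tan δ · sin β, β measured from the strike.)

25.8°

The section is 75° from the strike.
tan δ = tan α / sin β = tan 25° / sin 75° = 0.4663 / 0.9659 = 0.4828
δ = arctan(0.4828) = 25.77°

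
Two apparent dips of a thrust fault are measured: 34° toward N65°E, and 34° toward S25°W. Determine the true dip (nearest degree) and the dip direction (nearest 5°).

true dip 63°, dip direction 135°

The two traces are lines in the plane: v₁ = (sin 65°·cos 34°, cos 65°·cos 34°, −sin 34°), v₂ = (sin 205°·cos 34°, cos 205°·cos 34°, −sin 34°).
Cross product v₁ × v₂ gives the pole to the plane: n ∝ (0.616, -0.616, 0.442).
True dip = arccos(n_z / |n|) = arccos(0.4522) = 63.1°.
Dip direction = azimuth of (n_x, n_y) = atan2(0.616, -0.616) = 135°.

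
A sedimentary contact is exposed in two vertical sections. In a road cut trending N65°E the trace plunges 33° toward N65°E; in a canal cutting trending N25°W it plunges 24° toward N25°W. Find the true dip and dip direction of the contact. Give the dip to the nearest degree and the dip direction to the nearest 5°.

Represent each trace as a vector plunging at its apparent dip toward its trend (east-north-up frame): v₁ = (0.760, 0.354, -0.545), v₂ = (-0.386, 0.828, -0.407).
n = v₁ × v₂ = (0.307, 0.519, 0.766) (taken with n_z > 0).
Dip δ = arctan(|n_h|/n_z) = arctan(0.603/0.766) = 38.2°.
The horizontal component of n points toward azimuth atan2(n_x, n_y) = 31°, the dip direction.

true dip 38°, dip direction 030°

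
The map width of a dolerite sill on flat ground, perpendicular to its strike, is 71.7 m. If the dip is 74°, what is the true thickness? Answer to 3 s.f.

True thickness t = w · sin(dip) = 71.7 × sin 74°
t = 71.7 × 0.9613 = 68.922 m

68.9 m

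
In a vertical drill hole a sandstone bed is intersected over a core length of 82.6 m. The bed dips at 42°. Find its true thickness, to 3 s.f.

61.4 m

True thickness t = h · cos(dip) = 82.6 × cos 42°
t = 82.6 × 0.7431 = 61.384 m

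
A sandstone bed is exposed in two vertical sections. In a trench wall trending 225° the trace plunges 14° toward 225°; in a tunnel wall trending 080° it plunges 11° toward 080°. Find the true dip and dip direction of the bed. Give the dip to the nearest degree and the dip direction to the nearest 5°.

Each apparent-dip line lies in the plane. As unit vectors (x east, y north, z up), v₁ plunges 14°→225° and v₂ plunges 11°→080°.
The plane normal is n = v₁ × v₂ ∝ (0.172, -0.365, 0.546).
Dip δ = arctan(|n_h|/n_z) = arctan(0.403/0.546) = 36.4°.
The horizontal component of n points toward azimuth atan2(n_x, n_y) = 155°, the dip direction.

true dip 36°, dip direction 155°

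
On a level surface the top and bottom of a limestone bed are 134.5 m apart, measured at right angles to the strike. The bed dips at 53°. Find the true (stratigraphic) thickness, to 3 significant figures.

True thickness t = w · sin(dip) = 134.5 × sin 53°
t = 134.5 × 0.7986 = 107.416 m

107 m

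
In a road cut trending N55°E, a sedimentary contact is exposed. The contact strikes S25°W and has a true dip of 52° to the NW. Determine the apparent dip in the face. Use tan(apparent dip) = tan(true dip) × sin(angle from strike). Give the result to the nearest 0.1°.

Angle between strike (S25°W) and section (N55°E): β = 30°.
tan α = tan 52° × sin 30° = 1.2799 × 0.5000 = 0.6400
α = arctan(0.6400) = 32.62°

32.6°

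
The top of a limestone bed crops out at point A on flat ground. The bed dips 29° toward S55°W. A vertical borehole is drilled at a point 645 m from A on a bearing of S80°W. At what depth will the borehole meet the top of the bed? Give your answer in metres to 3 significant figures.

The hole lies 25° from the dip direction, so the down-dip offset is 645 × cos 25° = 584.57 m.
Depth = down-dip offset × tan(dip) = 584.57 × tan 29° = 584.57 × 0.5543
Depth = 324.03 m

324 m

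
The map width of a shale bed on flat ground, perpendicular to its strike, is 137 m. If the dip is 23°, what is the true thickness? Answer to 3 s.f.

True thickness t = w · sin(dip) = 137 × sin 23°
t = 137 × 0.3907 = 53.530 m

53.5 m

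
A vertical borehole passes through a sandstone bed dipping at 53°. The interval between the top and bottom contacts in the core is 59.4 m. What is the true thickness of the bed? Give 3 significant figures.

35.7 m

True thickness t = h · cos(dip) = 59.4 × cos 53°
t = 59.4 × 0.6018 = 35.748 m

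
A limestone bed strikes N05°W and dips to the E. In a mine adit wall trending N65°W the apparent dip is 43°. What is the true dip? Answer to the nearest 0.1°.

47.1°

β = acute angle between strike N05°W and section N65°W = 60°.
tan(true dip) = tan 43° / sin 60° = 1.0768
δ = arctan(1.0768) = 47.12°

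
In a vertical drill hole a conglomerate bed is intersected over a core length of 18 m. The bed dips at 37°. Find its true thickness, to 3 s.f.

True thickness t = h · cos(dip) = 18 × cos 37°
t = 18 × 0.7986 = 14.375 m

14.4 m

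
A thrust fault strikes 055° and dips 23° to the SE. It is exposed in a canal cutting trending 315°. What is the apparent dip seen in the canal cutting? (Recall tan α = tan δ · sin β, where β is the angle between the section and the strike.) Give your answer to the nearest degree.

23°

The strike is 055° and the section trends 315°; the acute angle between them is β = 80°.
tan(apparent dip) = tan 23° · sin 80° = 0.4180
apparent dip = arctan 0.4180 = 22.69°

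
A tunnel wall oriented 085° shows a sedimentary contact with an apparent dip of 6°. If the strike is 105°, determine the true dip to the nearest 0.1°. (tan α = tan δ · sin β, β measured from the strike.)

β = acute angle between strike 105° and section 085° = 20°.
tan(true dip) = tan 6° / sin 20° = 0.3073
true dip = arctan 0.3073 = 17.08°

17.1°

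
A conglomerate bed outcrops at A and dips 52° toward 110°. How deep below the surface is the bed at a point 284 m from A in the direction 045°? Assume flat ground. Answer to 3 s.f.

154 m

The hole lies 65° from the dip direction, so the down-dip offset is 284 × cos 65° = 120.02 m.
Depth = down-dip offset × tan(dip) = 120.02 × tan 52° = 120.02 × 1.2799
Depth = 153.62 m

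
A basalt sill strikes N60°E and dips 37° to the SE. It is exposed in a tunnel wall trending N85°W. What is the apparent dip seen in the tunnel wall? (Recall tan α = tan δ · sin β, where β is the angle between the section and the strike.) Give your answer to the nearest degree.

23°

The section lies 35° from the strike.
tan(apparent dip) = tan 37° · sin 35° = 0.4322
α = arctan(0.4322) = 23.38°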